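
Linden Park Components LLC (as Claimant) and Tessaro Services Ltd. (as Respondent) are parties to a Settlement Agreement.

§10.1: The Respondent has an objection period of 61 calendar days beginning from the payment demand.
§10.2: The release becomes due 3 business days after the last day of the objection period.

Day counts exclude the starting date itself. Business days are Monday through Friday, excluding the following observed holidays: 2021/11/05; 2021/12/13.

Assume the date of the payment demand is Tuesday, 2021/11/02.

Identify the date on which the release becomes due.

Adding 61 calendar days to 2021/11/02 gives 2022/01/02, which is the last day of the objection period.
The date on which the release becomes due: 3 business days after Sunday, 2022/01/02, skipping weekends — Jan 3, Jan 4, Jan 5 — lands on Wednesday, 2022/01/05.

2022/01/05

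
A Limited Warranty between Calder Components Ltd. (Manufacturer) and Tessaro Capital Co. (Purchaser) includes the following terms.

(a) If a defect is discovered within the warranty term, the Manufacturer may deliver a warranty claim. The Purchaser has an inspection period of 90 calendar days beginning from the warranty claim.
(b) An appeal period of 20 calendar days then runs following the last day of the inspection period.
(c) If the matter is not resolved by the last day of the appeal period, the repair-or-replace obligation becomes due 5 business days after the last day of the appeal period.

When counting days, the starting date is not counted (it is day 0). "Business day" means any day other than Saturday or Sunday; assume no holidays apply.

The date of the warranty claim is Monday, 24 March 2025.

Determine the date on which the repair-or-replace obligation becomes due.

18 July 2025

The last day of the inspection period: 90 calendar days after 24 March 2025 is 22 June 2025.
The last day of the appeal period: 20 calendar days after 22 June 2025 is 12 July 2025.
The date on which the repair-or-replace obligation becomes due: counting 5 business days from Saturday, 12 July 2025 (Jul 14, Jul 15, Jul 16, Jul 17, Jul 18, skipping weekends) reaches Friday, 18 July 2025.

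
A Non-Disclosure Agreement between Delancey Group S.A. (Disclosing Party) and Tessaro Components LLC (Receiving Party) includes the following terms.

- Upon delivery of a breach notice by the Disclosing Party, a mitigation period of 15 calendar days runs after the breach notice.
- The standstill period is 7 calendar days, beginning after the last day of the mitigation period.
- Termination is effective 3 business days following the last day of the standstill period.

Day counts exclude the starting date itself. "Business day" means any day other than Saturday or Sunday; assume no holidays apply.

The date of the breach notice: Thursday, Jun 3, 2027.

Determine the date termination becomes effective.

The last day of the mitigation period: 15 calendar days after Jun 3, 2027 is Jun 18, 2027.
Adding 7 calendar days to Jun 18, 2027 gives Jun 25, 2027, which is the last day of the standstill period.
The date termination becomes effective: counting 3 business days from Friday, Jun 25, 2027 (Jun 28, Jun 29, Jun 30, skipping weekends) reaches Wednesday, Jun 30, 2027.

Jun 30, 2027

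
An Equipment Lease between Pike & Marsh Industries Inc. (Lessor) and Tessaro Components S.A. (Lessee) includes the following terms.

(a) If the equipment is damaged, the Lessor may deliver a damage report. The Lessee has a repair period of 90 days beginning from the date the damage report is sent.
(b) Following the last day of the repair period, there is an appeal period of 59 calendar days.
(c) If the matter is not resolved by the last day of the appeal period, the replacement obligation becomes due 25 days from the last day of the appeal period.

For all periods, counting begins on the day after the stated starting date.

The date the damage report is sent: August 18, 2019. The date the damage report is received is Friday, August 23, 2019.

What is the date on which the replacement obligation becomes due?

February 8, 2020

The last day of the repair period: 90 calendar days after August 18, 2019 is November 16, 2019.
The last day of the appeal period: November 16, 2019 + 59 days = January 14, 2020.
The date on which the replacement obligation becomes due: January 14, 2020 + 25 days = February 8, 2020.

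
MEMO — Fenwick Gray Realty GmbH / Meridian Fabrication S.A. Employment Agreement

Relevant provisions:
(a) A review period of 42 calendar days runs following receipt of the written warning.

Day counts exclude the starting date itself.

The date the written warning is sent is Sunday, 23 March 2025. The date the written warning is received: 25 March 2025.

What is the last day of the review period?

6 May 2025

The last day of the review period: 25 March 2025 + 42 days = 6 May 2025.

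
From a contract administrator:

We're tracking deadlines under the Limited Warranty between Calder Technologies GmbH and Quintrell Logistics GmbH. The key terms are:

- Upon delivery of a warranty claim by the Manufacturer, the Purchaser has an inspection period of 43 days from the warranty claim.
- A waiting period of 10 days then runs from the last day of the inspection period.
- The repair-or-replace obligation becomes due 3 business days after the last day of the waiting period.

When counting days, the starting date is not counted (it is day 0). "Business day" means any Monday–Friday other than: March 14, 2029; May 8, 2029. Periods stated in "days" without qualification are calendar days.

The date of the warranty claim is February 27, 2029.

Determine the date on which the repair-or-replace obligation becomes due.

April 25, 2029

The last day of the inspection period: 43 calendar days after February 27, 2029 is April 11, 2029.
The last day of the waiting period: April 11, 2029 + 10 days = April 21, 2029.
The date on which the repair-or-replace obligation becomes due: 3 business days after Saturday, April 21, 2029, skipping weekends — Apr 23, Apr 24, Apr 25 — lands on Wednesday, April 25, 2029.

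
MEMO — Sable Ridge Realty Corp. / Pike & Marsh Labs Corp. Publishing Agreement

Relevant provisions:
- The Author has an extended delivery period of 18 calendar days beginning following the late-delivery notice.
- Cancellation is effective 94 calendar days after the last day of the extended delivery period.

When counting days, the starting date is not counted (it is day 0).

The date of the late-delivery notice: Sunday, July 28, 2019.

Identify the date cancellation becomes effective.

November 17, 2019

The last day of the extended delivery period: 18 calendar days after July 28, 2019 is August 15, 2019.
The date cancellation becomes effective: August 15, 2019 + 94 days = November 17, 2019.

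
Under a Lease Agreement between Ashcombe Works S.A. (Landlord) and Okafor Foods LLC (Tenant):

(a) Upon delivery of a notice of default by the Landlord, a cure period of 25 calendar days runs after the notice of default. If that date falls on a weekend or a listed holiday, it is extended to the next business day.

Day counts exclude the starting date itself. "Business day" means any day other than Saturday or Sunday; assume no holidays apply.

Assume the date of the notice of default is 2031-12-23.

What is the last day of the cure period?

2032-01-19

The last day of the cure period: 2031-12-23 + 25 days = 2032-01-17. That falls on a Saturday, so it rolls to the next business day, Monday, 2032-01-19.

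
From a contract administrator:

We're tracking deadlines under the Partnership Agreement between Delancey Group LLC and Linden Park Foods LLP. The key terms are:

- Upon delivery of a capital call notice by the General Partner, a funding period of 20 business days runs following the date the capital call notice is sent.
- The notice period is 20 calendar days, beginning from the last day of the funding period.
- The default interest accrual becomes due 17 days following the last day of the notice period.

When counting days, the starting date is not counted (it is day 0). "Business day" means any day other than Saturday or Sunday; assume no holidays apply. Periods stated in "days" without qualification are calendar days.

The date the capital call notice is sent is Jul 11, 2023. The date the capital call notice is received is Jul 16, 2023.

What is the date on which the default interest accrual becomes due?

From Tuesday, Jul 11, 2023, 20 business days (Jul 12, Jul 13, Jul 14, Jul 17, …, Aug 4, Aug 7, Aug 8, skipping weekends) brings us to Tuesday, Aug 8, 2023, which is the last day of the funding period.
Adding 20 calendar days to Aug 8, 2023 gives Aug 28, 2023, which is the last day of the notice period.
Adding 17 calendar days to Aug 28, 2023 gives Sep 14, 2023, which is the date on which the default interest accrual becomes due.

Sep 14, 2023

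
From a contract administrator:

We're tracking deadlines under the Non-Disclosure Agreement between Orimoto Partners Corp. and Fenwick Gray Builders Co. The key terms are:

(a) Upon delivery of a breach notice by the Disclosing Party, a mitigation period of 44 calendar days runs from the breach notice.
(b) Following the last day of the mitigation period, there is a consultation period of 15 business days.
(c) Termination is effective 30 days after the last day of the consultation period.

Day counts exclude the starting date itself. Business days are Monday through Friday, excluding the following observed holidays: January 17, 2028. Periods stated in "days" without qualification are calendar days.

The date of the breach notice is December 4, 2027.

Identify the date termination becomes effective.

March 8, 2028

The last day of the mitigation period: 44 calendar days after December 4, 2027 is January 17, 2028.
From Monday, January 17, 2028, 15 business days (Jan 18, Jan 19, Jan 20, Jan 21, …, Feb 3, Feb 4, Feb 7, skipping weekends) brings us to Monday, February 7, 2028, which is the last day of the consultation period.
Adding 30 calendar days to February 7, 2028 gives March 8, 2028, which is the date termination becomes effective.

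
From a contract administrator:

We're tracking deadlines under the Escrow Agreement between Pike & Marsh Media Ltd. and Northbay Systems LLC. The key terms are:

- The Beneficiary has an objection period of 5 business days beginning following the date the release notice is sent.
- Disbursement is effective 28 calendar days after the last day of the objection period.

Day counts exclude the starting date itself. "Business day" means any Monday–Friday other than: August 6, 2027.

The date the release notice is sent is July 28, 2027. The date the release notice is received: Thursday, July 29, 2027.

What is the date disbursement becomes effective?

September 1, 2027

The last day of the objection period: 5 business days after Wednesday, July 28, 2027, skipping weekends — Jul 29, Jul 30, Aug 2, Aug 3, Aug 4 — lands on Wednesday, August 4, 2027.
Adding 28 calendar days to August 4, 2027 gives September 1, 2027, which is the date disbursement becomes effective.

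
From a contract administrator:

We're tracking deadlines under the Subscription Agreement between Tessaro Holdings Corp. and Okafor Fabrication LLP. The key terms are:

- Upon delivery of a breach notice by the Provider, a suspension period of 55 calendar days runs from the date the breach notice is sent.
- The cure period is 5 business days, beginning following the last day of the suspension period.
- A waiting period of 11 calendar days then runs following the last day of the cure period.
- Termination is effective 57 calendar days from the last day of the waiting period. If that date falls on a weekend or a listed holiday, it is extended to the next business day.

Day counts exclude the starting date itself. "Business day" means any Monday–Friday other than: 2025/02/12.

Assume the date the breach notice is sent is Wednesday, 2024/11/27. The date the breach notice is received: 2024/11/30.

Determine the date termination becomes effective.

Adding 55 calendar days to 2024/11/27 gives 2025/01/21, which is the last day of the suspension period.
The last day of the cure period: 5 business days after Tuesday, 2025/01/21, skipping weekends — Jan 22, Jan 23, Jan 24, Jan 27, Jan 28 — lands on Tuesday, 2025/01/28.
Adding 11 calendar days to 2025/01/28 gives 2025/02/08, which is the last day of the waiting period.
The date termination becomes effective: 2025/02/08 + 57 days = 2025/04/06. That falls on a Sunday, so it rolls to the next business day, Monday, 2025/04/07.

2025/04/07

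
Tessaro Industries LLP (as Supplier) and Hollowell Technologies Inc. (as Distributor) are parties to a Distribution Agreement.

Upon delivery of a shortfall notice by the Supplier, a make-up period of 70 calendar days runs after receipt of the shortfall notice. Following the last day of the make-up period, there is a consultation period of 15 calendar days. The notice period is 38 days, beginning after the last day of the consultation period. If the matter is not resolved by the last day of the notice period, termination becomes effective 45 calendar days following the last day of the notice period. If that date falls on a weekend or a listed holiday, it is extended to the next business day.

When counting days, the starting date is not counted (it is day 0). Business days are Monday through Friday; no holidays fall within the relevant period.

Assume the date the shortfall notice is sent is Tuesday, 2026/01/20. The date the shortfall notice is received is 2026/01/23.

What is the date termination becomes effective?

2026/07/10

Adding 70 calendar days to 2026/01/23 gives 2026/04/03, which is the last day of the make-up period.
Adding 15 calendar days to 2026/04/03 gives 2026/04/18, which is the last day of the consultation period.
Adding 38 calendar days to 2026/04/18 gives 2026/05/26, which is the last day of the notice period.
The date termination becomes effective: 2026/05/26 + 45 days = 2026/07/10. 2026/07/10 is a Friday, so no roll-forward applies.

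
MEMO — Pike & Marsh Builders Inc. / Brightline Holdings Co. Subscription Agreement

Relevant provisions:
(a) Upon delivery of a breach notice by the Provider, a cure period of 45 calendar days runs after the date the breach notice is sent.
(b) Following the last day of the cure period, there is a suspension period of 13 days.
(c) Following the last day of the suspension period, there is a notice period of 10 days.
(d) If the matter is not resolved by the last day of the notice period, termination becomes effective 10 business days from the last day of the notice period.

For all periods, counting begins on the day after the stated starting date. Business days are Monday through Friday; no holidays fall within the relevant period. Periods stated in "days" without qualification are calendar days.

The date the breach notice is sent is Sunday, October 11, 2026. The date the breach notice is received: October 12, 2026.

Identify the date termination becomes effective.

Adding 45 calendar days to October 11, 2026 gives November 25, 2026, which is the last day of the cure period.
The last day of the suspension period: November 25, 2026 + 13 days = December 8, 2026.
The last day of the notice period: December 8, 2026 + 10 days = December 18, 2026.
The date termination becomes effective: counting 10 business days from Friday, December 18, 2026 (Dec 21, Dec 22, Dec 23, Dec 24, Dec 25, Dec 28, Dec 29, Dec 30, Dec 31, Jan 1, skipping weekends) reaches Friday, January 1, 2027.

January 1, 2027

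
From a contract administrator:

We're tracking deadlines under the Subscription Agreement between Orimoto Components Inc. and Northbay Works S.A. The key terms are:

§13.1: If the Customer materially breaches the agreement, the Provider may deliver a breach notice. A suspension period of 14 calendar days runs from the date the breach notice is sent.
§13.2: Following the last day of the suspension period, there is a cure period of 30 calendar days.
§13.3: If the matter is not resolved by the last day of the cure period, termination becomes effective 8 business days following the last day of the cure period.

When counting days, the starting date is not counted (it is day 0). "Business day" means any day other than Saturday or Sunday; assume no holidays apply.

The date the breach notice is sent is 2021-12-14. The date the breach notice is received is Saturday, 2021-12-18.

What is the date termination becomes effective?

The last day of the suspension period: 14 calendar days after 2021-12-14 is 2021-12-28.
The last day of the cure period: 30 calendar days after 2021-12-28 is 2022-01-27.
The date termination becomes effective: counting 8 business days from Thursday, 2022-01-27 (Jan 28, Jan 31, Feb 1, Feb 2, Feb 3, Feb 4, Feb 7, Feb 8, skipping weekends) reaches Tuesday, 2022-02-08.

2022-02-08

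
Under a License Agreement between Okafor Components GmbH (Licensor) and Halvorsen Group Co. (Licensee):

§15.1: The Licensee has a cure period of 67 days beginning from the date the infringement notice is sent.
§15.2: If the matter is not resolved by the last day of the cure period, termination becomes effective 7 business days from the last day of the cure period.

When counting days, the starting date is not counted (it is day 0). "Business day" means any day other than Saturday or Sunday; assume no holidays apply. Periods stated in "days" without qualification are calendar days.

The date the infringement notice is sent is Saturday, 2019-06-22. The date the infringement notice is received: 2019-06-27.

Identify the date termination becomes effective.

2019-09-06

Adding 67 calendar days to 2019-06-22 gives 2019-08-28, which is the last day of the cure period.
From Wednesday, 2019-08-28, 7 business days (Aug 29, Aug 30, Sep 2, Sep 3, Sep 4, Sep 5, Sep 6, skipping weekends) brings us to Friday, 2019-09-06, which is the date termination becomes effective.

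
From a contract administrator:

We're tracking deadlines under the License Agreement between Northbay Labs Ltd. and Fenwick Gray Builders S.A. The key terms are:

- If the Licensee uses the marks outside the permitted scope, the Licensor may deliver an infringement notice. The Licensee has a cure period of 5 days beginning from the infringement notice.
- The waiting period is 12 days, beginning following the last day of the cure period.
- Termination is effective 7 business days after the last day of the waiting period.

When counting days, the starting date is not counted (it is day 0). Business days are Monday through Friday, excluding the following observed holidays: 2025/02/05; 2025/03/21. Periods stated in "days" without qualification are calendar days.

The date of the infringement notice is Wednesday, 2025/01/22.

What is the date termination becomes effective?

2025/02/18

The last day of the cure period: 5 calendar days after 2025/01/22 is 2025/01/27.
The last day of the waiting period: 12 calendar days after 2025/01/27 is 2025/02/08.
The date termination becomes effective: counting 7 business days from Saturday, 2025/02/08 (Feb 10, Feb 11, Feb 12, Feb 13, Feb 14, Feb 17, Feb 18, skipping weekends) reaches Tuesday, 2025/02/18.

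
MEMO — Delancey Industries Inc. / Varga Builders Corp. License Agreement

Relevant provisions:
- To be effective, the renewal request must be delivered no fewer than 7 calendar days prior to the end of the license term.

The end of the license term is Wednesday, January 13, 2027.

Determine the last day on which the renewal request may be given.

January 6, 2027

January 13, 2027 minus 7 days is January 6, 2027.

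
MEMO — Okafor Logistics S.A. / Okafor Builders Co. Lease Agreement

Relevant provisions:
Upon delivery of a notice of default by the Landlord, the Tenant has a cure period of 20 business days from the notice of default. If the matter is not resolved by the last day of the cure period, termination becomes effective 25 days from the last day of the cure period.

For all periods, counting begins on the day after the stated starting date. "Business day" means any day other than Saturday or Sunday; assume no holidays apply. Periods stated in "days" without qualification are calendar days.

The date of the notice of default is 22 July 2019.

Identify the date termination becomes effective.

The last day of the cure period: 20 business days after Monday, 22 July 2019, skipping weekends — Jul 23, Jul 24, Jul 25, Jul 26, …, Aug 15, Aug 16, Aug 19 — lands on Monday, 19 August 2019.
Adding 25 calendar days to 19 August 2019 gives 13 September 2019, which is the date termination becomes effective.

13 September 2019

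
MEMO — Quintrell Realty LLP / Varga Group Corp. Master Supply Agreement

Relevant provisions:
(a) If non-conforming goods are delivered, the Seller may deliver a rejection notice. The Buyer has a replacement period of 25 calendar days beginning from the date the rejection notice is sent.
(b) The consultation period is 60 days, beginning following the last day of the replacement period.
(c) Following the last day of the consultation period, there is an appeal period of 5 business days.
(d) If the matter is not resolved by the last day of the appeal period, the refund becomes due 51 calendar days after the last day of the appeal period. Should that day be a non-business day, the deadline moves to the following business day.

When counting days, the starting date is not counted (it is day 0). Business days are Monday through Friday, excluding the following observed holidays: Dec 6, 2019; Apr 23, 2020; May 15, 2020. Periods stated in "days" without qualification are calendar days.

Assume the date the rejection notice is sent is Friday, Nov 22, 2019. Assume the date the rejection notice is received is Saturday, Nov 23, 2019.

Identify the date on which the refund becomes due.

Apr 13, 2020

Adding 25 calendar days to Nov 22, 2019 gives Dec 17, 2019, which is the last day of the replacement period.
The last day of the consultation period: Dec 17, 2019 + 60 days = Feb 15, 2020.
The last day of the appeal period: counting 5 business days from Saturday, Feb 15, 2020 (Feb 17, Feb 18, Feb 19, Feb 20, Feb 21, skipping weekends) reaches Friday, Feb 21, 2020.
The date on which the refund becomes due: Feb 21, 2020 + 51 days = Apr 12, 2020. That falls on a Sunday, so it rolls to the next business day, Monday, Apr 13, 2020.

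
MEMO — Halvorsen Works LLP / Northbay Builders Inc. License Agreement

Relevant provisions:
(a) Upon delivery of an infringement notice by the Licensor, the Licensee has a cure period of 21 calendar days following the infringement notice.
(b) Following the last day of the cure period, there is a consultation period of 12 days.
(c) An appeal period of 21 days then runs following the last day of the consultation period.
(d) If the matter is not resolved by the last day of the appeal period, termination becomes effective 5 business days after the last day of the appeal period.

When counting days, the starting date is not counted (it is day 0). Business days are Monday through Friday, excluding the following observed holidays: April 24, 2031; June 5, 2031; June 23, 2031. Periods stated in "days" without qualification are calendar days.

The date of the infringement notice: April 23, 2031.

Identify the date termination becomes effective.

June 24, 2031

The last day of the cure period: April 23, 2031 + 21 days = May 14, 2031.
The last day of the consultation period: 12 calendar days after May 14, 2031 is May 26, 2031.
The last day of the appeal period: May 26, 2031 + 21 days = June 16, 2031.
From Monday, June 16, 2031, 5 business days (Jun 17, Jun 18, Jun 19, Jun 20, Jun 24, skipping weekends and the listed holiday on Jun 23) brings us to Tuesday, June 24, 2031, which is the date termination becomes effective.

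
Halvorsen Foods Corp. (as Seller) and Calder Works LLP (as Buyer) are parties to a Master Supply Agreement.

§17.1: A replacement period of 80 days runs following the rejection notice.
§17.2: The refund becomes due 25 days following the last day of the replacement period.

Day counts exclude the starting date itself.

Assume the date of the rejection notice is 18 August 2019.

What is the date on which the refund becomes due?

1 December 2019

The last day of the replacement period: 80 calendar days after 18 August 2019 is 6 November 2019.
The date on which the refund becomes due: 6 November 2019 + 25 days = 1 December 2019.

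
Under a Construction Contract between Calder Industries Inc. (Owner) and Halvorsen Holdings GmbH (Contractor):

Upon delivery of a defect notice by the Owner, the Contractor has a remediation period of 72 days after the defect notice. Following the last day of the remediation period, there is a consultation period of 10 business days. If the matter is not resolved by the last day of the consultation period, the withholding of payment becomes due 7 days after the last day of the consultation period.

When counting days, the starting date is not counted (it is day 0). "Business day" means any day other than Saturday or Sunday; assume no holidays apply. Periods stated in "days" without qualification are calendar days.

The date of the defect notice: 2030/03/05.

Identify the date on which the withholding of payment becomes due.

The last day of the remediation period: 2030/03/05 + 72 days = 2030/05/16.
The last day of the consultation period: 10 business days after Thursday, 2030/05/16, skipping weekends — May 17, May 20, May 21, May 22, May 23, May 24, May 27, May 28, May 29, May 30 — lands on Thursday, 2030/05/30.
Adding 7 calendar days to 2030/05/30 gives 2030/06/06, which is the date on which the withholding of payment becomes due.

2030/06/06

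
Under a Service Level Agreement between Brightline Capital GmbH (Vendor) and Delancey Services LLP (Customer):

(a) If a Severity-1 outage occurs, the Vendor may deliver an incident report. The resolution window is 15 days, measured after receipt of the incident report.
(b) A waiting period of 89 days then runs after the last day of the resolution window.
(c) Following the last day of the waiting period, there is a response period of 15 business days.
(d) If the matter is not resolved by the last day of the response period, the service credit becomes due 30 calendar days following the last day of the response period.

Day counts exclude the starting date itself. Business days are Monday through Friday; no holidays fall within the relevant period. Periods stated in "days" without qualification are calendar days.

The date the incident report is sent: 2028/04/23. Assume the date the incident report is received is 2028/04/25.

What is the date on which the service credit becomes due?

2028/09/27

Adding 15 calendar days to 2028/04/25 gives 2028/05/10, which is the last day of the resolution window.
Adding 89 calendar days to 2028/05/10 gives 2028/08/07, which is the last day of the waiting period.
From Monday, 2028/08/07, 15 business days (Aug 8, Aug 9, Aug 10, Aug 11, …, Aug 24, Aug 25, Aug 28, skipping weekends) brings us to Monday, 2028/08/28, which is the last day of the response period.
Adding 30 calendar days to 2028/08/28 gives 2028/09/27, which is the date on which the service credit becomes due.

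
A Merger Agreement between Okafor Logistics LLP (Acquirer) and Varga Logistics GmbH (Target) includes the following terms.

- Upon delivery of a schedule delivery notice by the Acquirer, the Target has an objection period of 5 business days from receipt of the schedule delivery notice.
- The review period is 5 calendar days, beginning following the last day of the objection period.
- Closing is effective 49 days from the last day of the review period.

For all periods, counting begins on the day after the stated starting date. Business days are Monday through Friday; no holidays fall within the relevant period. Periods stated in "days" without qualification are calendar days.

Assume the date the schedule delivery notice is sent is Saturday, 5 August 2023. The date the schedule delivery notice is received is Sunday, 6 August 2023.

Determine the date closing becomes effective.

4 October 2023

The last day of the objection period: 5 business days after Sunday, 6 August 2023, skipping weekends — Aug 7, Aug 8, Aug 9, Aug 10, Aug 11 — lands on Friday, 11 August 2023.
Adding 5 calendar days to 11 August 2023 gives 16 August 2023, which is the last day of the review period.
Adding 49 calendar days to 16 August 2023 gives 4 October 2023, which is the date closing becomes effective.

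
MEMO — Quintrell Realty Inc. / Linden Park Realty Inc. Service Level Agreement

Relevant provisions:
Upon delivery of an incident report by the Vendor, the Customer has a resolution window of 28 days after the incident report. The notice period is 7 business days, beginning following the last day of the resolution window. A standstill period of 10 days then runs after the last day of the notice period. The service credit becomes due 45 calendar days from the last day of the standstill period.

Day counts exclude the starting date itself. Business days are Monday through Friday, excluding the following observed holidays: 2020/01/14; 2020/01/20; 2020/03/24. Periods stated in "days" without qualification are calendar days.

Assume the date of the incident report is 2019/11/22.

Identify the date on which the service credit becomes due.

Adding 28 calendar days to 2019/11/22 gives 2019/12/20, which is the last day of the resolution window.
The last day of the notice period: counting 7 business days from Friday, 2019/12/20 (Dec 23, Dec 24, Dec 25, Dec 26, Dec 27, Dec 30, Dec 31, skipping weekends) reaches Tuesday, 2019/12/31.
The last day of the standstill period: 10 calendar days after 2019/12/31 is 2020/01/10.
The date on which the service credit becomes due: 45 calendar days after 2020/01/10 is 2020/02/24.

2020/02/24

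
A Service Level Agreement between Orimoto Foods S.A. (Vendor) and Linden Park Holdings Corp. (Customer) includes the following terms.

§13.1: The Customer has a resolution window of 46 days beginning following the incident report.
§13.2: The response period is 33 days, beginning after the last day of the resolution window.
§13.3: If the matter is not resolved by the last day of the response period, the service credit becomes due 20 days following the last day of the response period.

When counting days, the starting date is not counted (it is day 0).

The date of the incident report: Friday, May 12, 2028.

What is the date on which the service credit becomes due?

The last day of the resolution window: 46 calendar days after May 12, 2028 is Jun 27, 2028.
The last day of the response period: Jun 27, 2028 + 33 days = Jul 30, 2028.
Adding 20 calendar days to Jul 30, 2028 gives Aug 19, 2028, which is the date on which the service credit becomes due.

Aug 19, 2028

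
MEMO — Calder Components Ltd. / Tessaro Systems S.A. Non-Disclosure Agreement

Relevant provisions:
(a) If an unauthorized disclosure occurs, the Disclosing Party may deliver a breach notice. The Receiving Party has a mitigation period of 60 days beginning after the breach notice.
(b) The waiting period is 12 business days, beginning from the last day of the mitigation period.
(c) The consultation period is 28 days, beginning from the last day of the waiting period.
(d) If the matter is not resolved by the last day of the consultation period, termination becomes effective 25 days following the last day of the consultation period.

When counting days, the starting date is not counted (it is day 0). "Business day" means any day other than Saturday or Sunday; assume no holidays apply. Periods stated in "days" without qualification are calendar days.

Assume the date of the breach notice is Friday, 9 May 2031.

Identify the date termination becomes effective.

The last day of the mitigation period: 9 May 2031 + 60 days = 8 July 2031.
From Tuesday, 8 July 2031, 12 business days (Jul 9, Jul 10, Jul 11, Jul 14, …, Jul 22, Jul 23, Jul 24, skipping weekends) brings us to Thursday, 24 July 2031, which is the last day of the waiting period.
Adding 28 calendar days to 24 July 2031 gives 21 August 2031, which is the last day of the consultation period.
The date termination becomes effective: 25 calendar days after 21 August 2031 is 15 September 2031.

15 September 2031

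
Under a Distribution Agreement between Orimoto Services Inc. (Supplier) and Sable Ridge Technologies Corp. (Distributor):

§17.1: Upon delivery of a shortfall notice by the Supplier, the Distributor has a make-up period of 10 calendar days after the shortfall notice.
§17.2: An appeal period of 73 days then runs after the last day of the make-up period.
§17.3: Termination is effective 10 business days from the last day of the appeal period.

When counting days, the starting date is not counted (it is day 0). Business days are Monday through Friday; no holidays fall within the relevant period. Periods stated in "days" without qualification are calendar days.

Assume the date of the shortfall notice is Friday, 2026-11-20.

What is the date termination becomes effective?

2027-02-25

The last day of the make-up period: 2026-11-20 + 10 days = 2026-11-30.
The last day of the appeal period: 2026-11-30 + 73 days = 2027-02-11.
The date termination becomes effective: counting 10 business days from Thursday, 2027-02-11 (Feb 12, Feb 15, Feb 16, Feb 17, Feb 18, Feb 19, Feb 22, Feb 23, Feb 24, Feb 25, skipping weekends) reaches Thursday, 2027-02-25.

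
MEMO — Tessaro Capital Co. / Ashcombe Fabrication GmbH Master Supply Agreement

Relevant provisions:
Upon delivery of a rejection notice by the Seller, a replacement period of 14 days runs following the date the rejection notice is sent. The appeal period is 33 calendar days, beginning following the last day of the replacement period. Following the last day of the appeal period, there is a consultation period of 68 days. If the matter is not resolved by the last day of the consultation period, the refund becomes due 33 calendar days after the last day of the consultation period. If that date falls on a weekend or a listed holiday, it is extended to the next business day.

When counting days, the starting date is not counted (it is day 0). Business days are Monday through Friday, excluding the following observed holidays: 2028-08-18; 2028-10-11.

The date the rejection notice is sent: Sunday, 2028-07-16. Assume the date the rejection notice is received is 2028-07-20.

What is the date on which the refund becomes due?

2028-12-11

The last day of the replacement period: 14 calendar days after 2028-07-16 is 2028-07-30.
The last day of the appeal period: 33 calendar days after 2028-07-30 is 2028-09-01.
The last day of the consultation period: 2028-09-01 + 68 days = 2028-11-08.
The date on which the refund becomes due: 33 calendar days after 2028-11-08 is 2028-12-11. 2028-12-11 is a Monday and is not a listed holiday, so no roll-forward applies.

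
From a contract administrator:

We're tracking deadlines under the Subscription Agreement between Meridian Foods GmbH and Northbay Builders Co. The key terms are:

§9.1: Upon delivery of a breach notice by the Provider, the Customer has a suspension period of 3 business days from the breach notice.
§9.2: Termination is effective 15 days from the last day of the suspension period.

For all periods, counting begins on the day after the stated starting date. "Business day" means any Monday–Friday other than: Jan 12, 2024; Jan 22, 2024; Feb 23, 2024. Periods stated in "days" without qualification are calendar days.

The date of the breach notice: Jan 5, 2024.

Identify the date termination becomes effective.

Jan 25, 2024

The last day of the suspension period: 3 business days after Friday, Jan 5, 2024, skipping weekends — Jan 8, Jan 9, Jan 10 — lands on Wednesday, Jan 10, 2024.
The date termination becomes effective: 15 calendar days after Jan 10, 2024 is Jan 25, 2024.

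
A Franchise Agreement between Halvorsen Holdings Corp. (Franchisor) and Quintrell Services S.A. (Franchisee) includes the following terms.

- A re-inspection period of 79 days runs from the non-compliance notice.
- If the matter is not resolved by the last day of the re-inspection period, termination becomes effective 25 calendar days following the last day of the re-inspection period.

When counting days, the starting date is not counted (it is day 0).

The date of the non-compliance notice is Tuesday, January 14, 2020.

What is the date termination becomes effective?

April 27, 2020

The last day of the re-inspection period: 79 calendar days after January 14, 2020 is April 2, 2020.
The date termination becomes effective: April 2, 2020 + 25 days = April 27, 2020.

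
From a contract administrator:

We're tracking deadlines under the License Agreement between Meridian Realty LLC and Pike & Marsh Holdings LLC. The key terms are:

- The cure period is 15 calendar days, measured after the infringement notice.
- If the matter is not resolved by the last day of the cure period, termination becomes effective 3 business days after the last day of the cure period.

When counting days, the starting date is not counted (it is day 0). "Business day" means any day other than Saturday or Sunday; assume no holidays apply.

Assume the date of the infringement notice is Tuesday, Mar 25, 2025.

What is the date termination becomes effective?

Adding 15 calendar days to Mar 25, 2025 gives Apr 9, 2025, which is the last day of the cure period.
From Wednesday, Apr 9, 2025, 3 business days (Apr 10, Apr 11, Apr 14, skipping weekends) brings us to Monday, Apr 14, 2025, which is the date termination becomes effective.

Apr 14, 2025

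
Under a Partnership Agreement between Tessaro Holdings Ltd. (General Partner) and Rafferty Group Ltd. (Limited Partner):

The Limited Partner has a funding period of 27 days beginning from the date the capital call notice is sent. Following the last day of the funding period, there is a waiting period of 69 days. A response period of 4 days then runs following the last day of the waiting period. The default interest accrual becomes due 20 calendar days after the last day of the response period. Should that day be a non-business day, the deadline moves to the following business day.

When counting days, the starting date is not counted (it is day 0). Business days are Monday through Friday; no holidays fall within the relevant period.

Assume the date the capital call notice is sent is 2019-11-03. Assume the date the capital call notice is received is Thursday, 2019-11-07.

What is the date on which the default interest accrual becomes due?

The last day of the funding period: 27 calendar days after 2019-11-03 is 2019-11-30.
The last day of the waiting period: 69 calendar days after 2019-11-30 is 2020-02-07.
The last day of the response period: 4 calendar days after 2020-02-07 is 2020-02-11.
Adding 20 calendar days to 2020-02-11 gives 2020-03-02, which is the date on which the default interest accrual becomes due. 2020-03-02 is a Monday, so no roll-forward applies.

2020-03-02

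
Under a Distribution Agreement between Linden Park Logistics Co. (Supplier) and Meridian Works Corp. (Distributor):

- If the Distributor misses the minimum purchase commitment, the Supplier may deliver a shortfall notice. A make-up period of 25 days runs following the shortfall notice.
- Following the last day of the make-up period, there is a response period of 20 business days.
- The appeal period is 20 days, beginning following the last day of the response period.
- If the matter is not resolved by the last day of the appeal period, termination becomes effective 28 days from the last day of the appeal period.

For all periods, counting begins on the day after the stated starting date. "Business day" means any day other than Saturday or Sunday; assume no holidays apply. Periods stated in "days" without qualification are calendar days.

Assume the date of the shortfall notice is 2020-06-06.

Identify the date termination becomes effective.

2020-09-15

Adding 25 calendar days to 2020-06-06 gives 2020-07-01, which is the last day of the make-up period.
From Wednesday, 2020-07-01, 20 business days (Jul 2, Jul 3, Jul 6, Jul 7, …, Jul 27, Jul 28, Jul 29, skipping weekends) brings us to Wednesday, 2020-07-29, which is the last day of the response period.
Adding 20 calendar days to 2020-07-29 gives 2020-08-18, which is the last day of the appeal period.
Adding 28 calendar days to 2020-08-18 gives 2020-09-15, which is the date termination becomes effective.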